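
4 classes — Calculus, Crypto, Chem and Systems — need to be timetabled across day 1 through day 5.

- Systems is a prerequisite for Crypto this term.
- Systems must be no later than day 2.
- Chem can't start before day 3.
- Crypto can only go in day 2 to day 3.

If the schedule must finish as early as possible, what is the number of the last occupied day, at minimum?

day 3

The precedence chain requires at least 2 distinct days.
Chem can't be placed before day 3, so the schedule must run through at least day 3.
3 works (last occupied day: day 3): for example Crypto=day 2, Chem=day 3, Calculus=day 1, Systems=day 1.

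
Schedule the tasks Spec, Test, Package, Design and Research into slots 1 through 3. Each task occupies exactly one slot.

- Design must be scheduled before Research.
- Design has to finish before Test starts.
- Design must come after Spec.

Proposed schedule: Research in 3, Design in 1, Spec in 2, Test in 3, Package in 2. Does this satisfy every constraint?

No — it violates: Design must come after Spec

Design must come after Spec — violated.
Design must be scheduled before Research — holds.
Design has to finish before Test starts — holds.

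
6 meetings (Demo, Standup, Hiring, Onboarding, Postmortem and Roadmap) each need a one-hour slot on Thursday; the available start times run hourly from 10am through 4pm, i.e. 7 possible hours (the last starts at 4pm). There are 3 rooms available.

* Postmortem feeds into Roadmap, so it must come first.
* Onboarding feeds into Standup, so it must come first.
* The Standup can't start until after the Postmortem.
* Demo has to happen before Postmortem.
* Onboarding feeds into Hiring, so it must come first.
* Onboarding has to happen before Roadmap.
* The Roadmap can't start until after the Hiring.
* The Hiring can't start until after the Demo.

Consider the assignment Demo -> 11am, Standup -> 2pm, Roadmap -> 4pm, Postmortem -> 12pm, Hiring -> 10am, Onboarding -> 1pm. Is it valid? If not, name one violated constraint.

Invalid. Onboarding feeds into Hiring, so it must come first.

The Standup can't start until after the Postmortem — holds.
Postmortem feeds into Roadmap, so it must come first — holds.
Demo has to happen before Postmortem — holds.
Onboarding has to happen before Roadmap — holds.
There are 3 rooms available — holds.
Onboarding feeds into Hiring, so it must come first — violated.
Onboarding feeds into Standup, so it must come first — holds.
The Hiring can't start until after the Demo — violated.
The Roadmap can't start until after the Hiring — holds.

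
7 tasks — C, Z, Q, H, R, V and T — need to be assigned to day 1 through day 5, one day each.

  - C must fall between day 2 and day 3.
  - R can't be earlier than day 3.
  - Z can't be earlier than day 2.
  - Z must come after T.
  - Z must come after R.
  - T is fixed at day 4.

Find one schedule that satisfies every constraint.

T in day 4, Z in day 5, V in day 1, R in day 3, C in day 2, H in day 1, Q in day 1

Checking: T(day 4) before Z(day 5); R(day 3) before Z(day 5); C=day 2 in [day 2,day 3]; T=day 4 in [day 4,day 4]; R=day 3 in [day 3,day 5]; Z=day 5 in [day 2,day 5].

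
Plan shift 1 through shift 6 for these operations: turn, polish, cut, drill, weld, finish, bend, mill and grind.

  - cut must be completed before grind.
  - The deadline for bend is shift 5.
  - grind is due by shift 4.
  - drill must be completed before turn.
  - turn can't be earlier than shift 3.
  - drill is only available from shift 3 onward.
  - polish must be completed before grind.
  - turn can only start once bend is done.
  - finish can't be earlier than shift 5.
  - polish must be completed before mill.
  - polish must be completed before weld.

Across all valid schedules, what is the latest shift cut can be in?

Downstream work caps cut at shift 3.
cut at shift 3 is achievable: grind in shift 4; cut in shift 3; bend in shift 1; mill in shift 2; weld in shift 2; polish in shift 1; drill in shift 3; turn in shift 4; finish in shift 5.

shift 3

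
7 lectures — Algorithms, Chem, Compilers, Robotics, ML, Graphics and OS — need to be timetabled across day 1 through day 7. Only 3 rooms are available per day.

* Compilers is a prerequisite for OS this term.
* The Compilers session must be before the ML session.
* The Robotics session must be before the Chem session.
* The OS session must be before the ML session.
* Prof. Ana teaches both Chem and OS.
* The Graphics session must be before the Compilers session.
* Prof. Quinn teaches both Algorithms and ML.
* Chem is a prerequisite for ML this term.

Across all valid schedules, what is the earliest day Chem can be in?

Precedence pushes Chem to at least day 2; downstream work caps Chem at day 6.
Chem at day 2 is achievable: Robotics in day 1, Compilers in day 2, Chem in day 2, OS in day 3, Graphics in day 1, ML in day 4, Algorithms in day 1.

day 2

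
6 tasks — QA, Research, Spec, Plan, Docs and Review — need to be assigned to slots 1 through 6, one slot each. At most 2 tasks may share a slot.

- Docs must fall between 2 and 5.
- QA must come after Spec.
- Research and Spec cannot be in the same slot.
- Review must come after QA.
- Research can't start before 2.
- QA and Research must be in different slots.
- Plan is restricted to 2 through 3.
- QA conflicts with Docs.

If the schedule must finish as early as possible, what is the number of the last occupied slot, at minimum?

4

The precedence chain requires at least 3 distinct slots.
With at most 2 per slot and 6 tasks, at least 3 slots are needed.
Could 3 slots be enough, i.e. nothing placed later than 3? No: Research's window within 3 slots is {2, 3}; Docs's window within 3 slots is {2, 3}; QA must come after Spec (at 1 or later) → {2, 3}; Review must come after QA (at 2 or later) → {3}; QA must come before Review (at 3 or earlier) → {2}; Research can't share with QA (2) → {3}; Docs can't share with QA (2) → {3}; that puts Research, Docs and Review all in 3 — more than 2 per slot.
So 3 slots is not enough.
4 works (last occupied slot: 4): for example Docs in 4, Plan in 2, QA in 3, Research in 2, Review in 4, Spec in 1.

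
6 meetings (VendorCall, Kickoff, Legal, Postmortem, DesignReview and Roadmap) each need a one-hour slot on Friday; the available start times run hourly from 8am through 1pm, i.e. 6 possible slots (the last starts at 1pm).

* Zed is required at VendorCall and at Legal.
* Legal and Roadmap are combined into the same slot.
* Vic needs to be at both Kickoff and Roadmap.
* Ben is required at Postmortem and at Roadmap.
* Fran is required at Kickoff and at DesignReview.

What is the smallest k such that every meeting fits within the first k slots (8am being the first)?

2 slots

Could 1 slot be enough, i.e. nothing placed later than 8am? No: Roadmap can't share with Postmortem (8am) → nothing is left.
So 1 slot is not enough.
2 works (last occupied slot: 9am): for example Legal in 9am, Postmortem in 8am, DesignReview in 9am, Kickoff in 8am, Roadmap in 9am, VendorCall in 8am.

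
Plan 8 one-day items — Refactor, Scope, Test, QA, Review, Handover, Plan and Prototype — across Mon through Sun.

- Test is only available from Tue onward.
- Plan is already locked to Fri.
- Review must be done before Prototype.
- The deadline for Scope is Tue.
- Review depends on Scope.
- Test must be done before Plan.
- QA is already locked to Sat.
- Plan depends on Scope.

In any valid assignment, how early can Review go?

Precedence pushes Review to at least Tue; downstream work caps Review at Sat.
Review at Tue is achievable: Review in Tue; Refactor in Mon; QA in Sat; Handover in Mon; Plan in Fri; Prototype in Wed; Scope in Mon; Test in Tue.

Tue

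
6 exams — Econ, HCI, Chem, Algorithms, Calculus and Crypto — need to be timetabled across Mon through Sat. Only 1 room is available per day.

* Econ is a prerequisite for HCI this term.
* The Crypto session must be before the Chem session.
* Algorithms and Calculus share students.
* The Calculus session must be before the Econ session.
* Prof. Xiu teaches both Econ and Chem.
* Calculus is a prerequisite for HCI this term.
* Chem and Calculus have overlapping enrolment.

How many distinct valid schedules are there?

Splitting on Econ: it can be Tue (12), Wed (18), Thu (18), Fri (12). Listing each branch's schedules as (HCI, Chem, Algorithms, Calculus, Crypto):
Econ=Tue: (Wed,Fri,Sat,Mon,Thu) (Wed,Sat,Thu,Mon,Fri) (Wed,Sat,Fri,Mon,Thu) (Thu,Fri,Sat,Mon,Wed) (Thu,Sat,Wed,Mon,Fri) (Thu,Sat,Fri,Mon,Wed) (Fri,Thu,Sat,Mon,Wed) (Fri,Sat,Wed,Mon,Thu) (Fri,Sat,Thu,Mon,Wed) (Sat,Thu,Fri,Mon,Wed) (Sat,Fri,Wed,Mon,Thu) (Sat,Fri,Thu,Mon,Wed) — 12.
Econ=Wed: (Thu,Fri,Sat,Mon,Tue) (Thu,Fri,Sat,Tue,Mon) (Thu,Sat,Mon,Tue,Fri) (Thu,Sat,Tue,Mon,Fri) (Thu,Sat,Fri,Mon,Tue) (Thu,Sat,Fri,Tue,Mon) (Fri,Thu,Sat,Mon,Tue) (Fri,Thu,Sat,Tue,Mon) (Fri,Sat,Mon,Tue,Thu) (Fri,Sat,Tue,Mon,Thu) (Fri,Sat,Thu,Mon,Tue) (Fri,Sat,Thu,Tue,Mon) (Sat,Thu,Fri,Mon,Tue) (Sat,Thu,Fri,Tue,Mon) (Sat,Fri,Mon,Tue,Thu) (Sat,Fri,Tue,Mon,Thu) (Sat,Fri,Thu,Mon,Tue) (Sat,Fri,Thu,Tue,Mon) — 18.
Econ=Thu: (Fri,Tue,Sat,Wed,Mon) (Fri,Wed,Sat,Mon,Tue) (Fri,Wed,Sat,Tue,Mon) (Fri,Sat,Mon,Tue,Wed) (Fri,Sat,Mon,Wed,Tue) (Fri,Sat,Tue,Mon,Wed) (Fri,Sat,Tue,Wed,Mon) (Fri,Sat,Wed,Mon,Tue) (Fri,Sat,Wed,Tue,Mon) (Sat,Tue,Fri,Wed,Mon) (Sat,Wed,Fri,Mon,Tue) (Sat,Wed,Fri,Tue,Mon) (Sat,Fri,Mon,Tue,Wed) (Sat,Fri,Mon,Wed,Tue) (Sat,Fri,Tue,Mon,Wed) (Sat,Fri,Tue,Wed,Mon) (Sat,Fri,Wed,Mon,Tue) (Sat,Fri,Wed,Tue,Mon) — 18.
Econ=Fri: (Sat,Tue,Wed,Thu,Mon) (Sat,Tue,Thu,Wed,Mon) (Sat,Wed,Mon,Thu,Tue) (Sat,Wed,Tue,Thu,Mon) (Sat,Wed,Thu,Mon,Tue) (Sat,Wed,Thu,Tue,Mon) (Sat,Thu,Mon,Tue,Wed) (Sat,Thu,Mon,Wed,Tue) (Sat,Thu,Tue,Mon,Wed) (Sat,Thu,Tue,Wed,Mon) (Sat,Thu,Wed,Mon,Tue) (Sat,Thu,Wed,Tue,Mon) — 12.
Summing: 12 + 18 + 18 + 12 = 60.

60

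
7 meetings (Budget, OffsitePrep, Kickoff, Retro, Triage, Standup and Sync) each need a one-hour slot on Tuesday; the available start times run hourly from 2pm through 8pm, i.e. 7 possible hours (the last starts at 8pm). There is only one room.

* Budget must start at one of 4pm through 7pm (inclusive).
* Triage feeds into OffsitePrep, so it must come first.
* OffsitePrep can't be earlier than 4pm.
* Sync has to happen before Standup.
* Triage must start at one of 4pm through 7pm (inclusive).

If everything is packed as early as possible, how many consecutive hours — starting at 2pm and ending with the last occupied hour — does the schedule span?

7 hours

The precedence chain requires at least 2 distinct hours.
With at most 1 per hour and 7 meetings, at least 7 hours are needed.
Propagating the time windows through the other constraints, OffsitePrep can't land before 5pm — that is hour 4 counting from 2pm — so the schedule must run through at least 4 hours.
7 works (last occupied hour: 8pm): for example OffsitePrep=6pm; Triage=4pm; Retro=8pm; Kickoff=7pm; Standup=3pm; Budget=5pm; Sync=2pm.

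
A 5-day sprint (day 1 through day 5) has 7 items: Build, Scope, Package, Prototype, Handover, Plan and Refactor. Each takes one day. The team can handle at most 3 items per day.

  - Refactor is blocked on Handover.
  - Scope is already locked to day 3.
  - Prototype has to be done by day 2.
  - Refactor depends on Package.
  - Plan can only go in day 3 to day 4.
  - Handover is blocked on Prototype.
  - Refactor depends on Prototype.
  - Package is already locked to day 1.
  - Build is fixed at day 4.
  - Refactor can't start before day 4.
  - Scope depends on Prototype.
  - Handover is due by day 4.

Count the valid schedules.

16

Splitting on Prototype: it can be day 1 (10), day 2 (6). Listing each branch's schedules as (Build, Scope, Package, Handover, Plan, Refactor) by day number:
Prototype=day 1: (4,3,1,2,3,4) (4,3,1,2,3,5) (4,3,1,2,4,4) (4,3,1,2,4,5) (4,3,1,3,3,4) (4,3,1,3,3,5) (4,3,1,3,4,4) (4,3,1,3,4,5) (4,3,1,4,3,5) (4,3,1,4,4,5) — 10.
Prototype=day 2: (4,3,1,3,3,4) (4,3,1,3,3,5) (4,3,1,3,4,4) (4,3,1,3,4,5) (4,3,1,4,3,5) (4,3,1,4,4,5) — 6.
Summing: 10 + 6 = 16.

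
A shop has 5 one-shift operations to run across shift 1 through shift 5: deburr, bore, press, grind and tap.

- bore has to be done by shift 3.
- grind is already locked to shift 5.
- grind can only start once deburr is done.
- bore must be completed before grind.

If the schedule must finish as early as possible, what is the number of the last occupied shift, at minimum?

5

The precedence chain requires at least 2 distinct shifts.
grind can't be placed before shift 5, so the schedule must run through at least shift 5.
5 works (last occupied shift: shift 5): for example tap in shift 1, press in shift 1, deburr in shift 1, bore in shift 1, grind in shift 5.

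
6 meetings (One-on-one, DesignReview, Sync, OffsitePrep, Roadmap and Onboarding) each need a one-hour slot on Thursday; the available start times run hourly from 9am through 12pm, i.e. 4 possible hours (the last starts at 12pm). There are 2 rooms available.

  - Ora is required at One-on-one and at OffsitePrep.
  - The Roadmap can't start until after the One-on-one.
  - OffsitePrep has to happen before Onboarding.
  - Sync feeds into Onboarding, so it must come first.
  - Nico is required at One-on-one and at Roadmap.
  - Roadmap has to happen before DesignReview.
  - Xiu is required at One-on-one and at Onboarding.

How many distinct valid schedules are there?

Splitting on One-on-one: it can be 9am (18), 10am (7). Listing each branch's schedules as (DesignReview, Sync, OffsitePrep, Roadmap, Onboarding):
One-on-one=9am: (11am,9am,10am,10am,11am) (11am,9am,10am,10am,12pm) (11am,9am,11am,10am,12pm) (11am,10am,11am,10am,12pm) (11am,11am,10am,10am,12pm) (12pm,9am,10am,10am,11am) (12pm,9am,10am,10am,12pm) (12pm,9am,10am,11am,11am) (12pm,9am,10am,11am,12pm) (12pm,9am,11am,10am,12pm) (12pm,9am,11am,11am,12pm) (12pm,10am,10am,11am,11am) (12pm,10am,10am,11am,12pm) (12pm,10am,11am,10am,12pm) (12pm,10am,11am,11am,12pm) (12pm,11am,10am,10am,12pm) (12pm,11am,10am,11am,12pm) (12pm,11am,11am,10am,12pm) — 18.
One-on-one=10am: (12pm,9am,9am,11am,11am) (12pm,9am,9am,11am,12pm) (12pm,9am,11am,11am,12pm) (12pm,10am,9am,11am,11am) (12pm,10am,9am,11am,12pm) (12pm,10am,11am,11am,12pm) (12pm,11am,9am,11am,12pm) — 7.
Summing: 18 + 7 = 25.

25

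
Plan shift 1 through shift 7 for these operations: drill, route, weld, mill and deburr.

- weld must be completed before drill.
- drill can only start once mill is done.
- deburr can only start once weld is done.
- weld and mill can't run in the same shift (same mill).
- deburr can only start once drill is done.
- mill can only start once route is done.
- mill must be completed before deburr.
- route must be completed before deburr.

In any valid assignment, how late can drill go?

shift 6

Precedence pushes drill to at least shift 3; downstream work caps drill at shift 6.
drill at shift 6 is achievable: deburr in shift 7; mill in shift 2; drill in shift 6; route in shift 1; weld in shift 1.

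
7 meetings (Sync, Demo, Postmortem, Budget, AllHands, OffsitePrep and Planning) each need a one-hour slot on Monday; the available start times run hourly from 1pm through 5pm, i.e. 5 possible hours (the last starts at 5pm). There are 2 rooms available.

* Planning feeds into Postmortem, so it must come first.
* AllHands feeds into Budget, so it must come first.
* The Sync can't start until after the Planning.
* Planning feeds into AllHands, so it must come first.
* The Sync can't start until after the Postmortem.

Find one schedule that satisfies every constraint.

Planning in 1pm, AllHands in 2pm, Budget in 3pm, Postmortem in 2pm, Sync in 3pm, Demo in 1pm, OffsitePrep in 4pm

Checking: Planning(1pm) before Postmortem(2pm); Planning(1pm) before Sync(3pm); Planning(1pm) before AllHands(2pm); Postmortem(2pm) before Sync(3pm); AllHands(2pm) before Budget(3pm); max 2 per hour (cap 2).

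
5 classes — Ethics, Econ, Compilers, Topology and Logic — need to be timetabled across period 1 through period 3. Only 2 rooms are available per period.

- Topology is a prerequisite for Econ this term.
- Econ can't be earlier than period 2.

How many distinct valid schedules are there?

Splitting on Ethics: it can be period 1 (12), period 2 (12), period 3 (12). Listing each branch's schedules as (Econ, Compilers, Topology, Logic) by period number:
Ethics=period 1: (2,2,1,3) (2,3,1,2) (2,3,1,3) (3,1,2,2) (3,1,2,3) (3,2,1,2) (3,2,1,3) (3,2,2,1) (3,2,2,3) (3,3,1,2) (3,3,2,1) (3,3,2,2) — 12.
Ethics=period 2: (2,1,1,3) (2,3,1,1) (2,3,1,3) (3,1,1,2) (3,1,1,3) (3,1,2,1) (3,1,2,3) (3,2,1,1) (3,2,1,3) (3,3,1,1) (3,3,1,2) (3,3,2,1) — 12.
Ethics=period 3: (2,1,1,2) (2,1,1,3) (2,2,1,1) (2,2,1,3) (2,3,1,1) (2,3,1,2) (3,1,1,2) (3,1,2,1) (3,1,2,2) (3,2,1,1) (3,2,1,2) (3,2,2,1) — 12.
Summing: 12 + 12 + 12 = 36.

36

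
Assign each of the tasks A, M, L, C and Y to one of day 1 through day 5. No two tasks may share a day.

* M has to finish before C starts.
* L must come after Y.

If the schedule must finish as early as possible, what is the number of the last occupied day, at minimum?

5

The precedence chain requires at least 2 distinct days.
With at most 1 per day and 5 tasks, at least 5 days are needed.
5 works (last occupied day: day 5): for example Y in day 2; M in day 1; L in day 3; A in day 5; C in day 4.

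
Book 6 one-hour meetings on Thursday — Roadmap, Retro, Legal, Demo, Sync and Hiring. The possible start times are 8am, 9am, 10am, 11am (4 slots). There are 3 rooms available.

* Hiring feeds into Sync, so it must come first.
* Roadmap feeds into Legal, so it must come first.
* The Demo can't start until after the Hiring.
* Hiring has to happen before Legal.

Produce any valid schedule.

Legal in 9am, Retro in 8am, Sync in 9am, Hiring in 8am, Roadmap in 8am, Demo in 9am

Checking: Hiring(8am) before Sync(9am); Roadmap(8am) before Legal(9am); Hiring(8am) before Demo(9am); Hiring(8am) before Legal(9am); max 3 per slot (cap 3).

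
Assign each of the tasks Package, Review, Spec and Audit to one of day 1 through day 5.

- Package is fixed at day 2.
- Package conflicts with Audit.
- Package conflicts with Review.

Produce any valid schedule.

Spec=day 1, Audit=day 1, Review=day 1, Package=day 2

Checking: Package(day 2) != Review(day 1); Package(day 2) != Audit(day 1); Package=day 2 in [day 2,day 2].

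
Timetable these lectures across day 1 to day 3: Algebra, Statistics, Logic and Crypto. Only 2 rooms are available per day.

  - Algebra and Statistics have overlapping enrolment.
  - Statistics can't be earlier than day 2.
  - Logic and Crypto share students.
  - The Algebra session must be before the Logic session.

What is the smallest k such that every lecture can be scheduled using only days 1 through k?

The precedence chain requires at least 2 distinct days.
With at most 2 per day and 4 lectures, at least 2 days are needed.
2 works (last occupied day: day 2): for example Algebra=day 1, Statistics=day 2, Logic=day 2, Crypto=day 1.

2 days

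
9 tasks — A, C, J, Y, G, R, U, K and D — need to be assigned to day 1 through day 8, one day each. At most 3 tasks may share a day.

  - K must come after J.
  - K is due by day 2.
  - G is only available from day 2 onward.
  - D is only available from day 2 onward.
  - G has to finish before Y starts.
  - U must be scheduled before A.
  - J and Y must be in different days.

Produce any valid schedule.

G in day 2; K in day 2; C in day 1; Y in day 3; R in day 3; D in day 2; U in day 1; J in day 1; A in day 3

Checking: U(day 1) before A(day 3); G(day 2) before Y(day 3); J(day 1) before K(day 2); J(day 1) != Y(day 3); D=day 2 in [day 2,day 8]; G=day 2 in [day 2,day 8]; K=day 2 in [day 1,day 2]; max 3 per day (cap 3).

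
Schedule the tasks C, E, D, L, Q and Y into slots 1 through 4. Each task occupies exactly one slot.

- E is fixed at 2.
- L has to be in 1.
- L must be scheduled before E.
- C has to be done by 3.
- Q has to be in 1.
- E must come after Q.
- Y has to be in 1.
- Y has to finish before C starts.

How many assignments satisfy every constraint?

8

Splitting on C: it can be 2 (4), 3 (4). Listing each branch's schedules as (E, D, L, Q, Y):
C=2: (2,1,1,1,1) (2,2,1,1,1) (2,3,1,1,1) (2,4,1,1,1) — 4.
C=3: (2,1,1,1,1) (2,2,1,1,1) (2,3,1,1,1) (2,4,1,1,1) — 4.
Summing: 4 + 4 = 8.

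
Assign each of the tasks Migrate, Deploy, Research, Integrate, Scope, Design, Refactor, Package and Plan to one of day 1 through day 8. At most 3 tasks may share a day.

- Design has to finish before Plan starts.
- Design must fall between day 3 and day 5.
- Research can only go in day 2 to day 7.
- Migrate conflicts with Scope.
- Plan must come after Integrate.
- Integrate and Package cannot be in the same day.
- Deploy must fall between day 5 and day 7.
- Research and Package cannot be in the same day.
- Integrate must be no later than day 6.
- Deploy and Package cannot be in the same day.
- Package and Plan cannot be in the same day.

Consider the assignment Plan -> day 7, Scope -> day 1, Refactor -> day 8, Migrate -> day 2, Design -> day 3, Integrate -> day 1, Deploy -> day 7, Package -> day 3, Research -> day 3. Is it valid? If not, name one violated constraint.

Migrate conflicts with Scope — holds.
Research and Package cannot be in the same day — violated.
Research can only go in day 2 to day 7 — holds.
Integrate must be no later than day 6 — holds.
Design must fall between day 3 and day 5 — holds.
Package and Plan cannot be in the same day — holds.
Design has to finish before Plan starts — holds.
Plan must come after Integrate — holds.
Integrate and Package cannot be in the same day — holds.
Deploy and Package cannot be in the same day — holds.
Deploy must fall between day 5 and day 7 — holds.
At most 3 tasks may share a day — holds.

No — it violates: Research and Package cannot be in the same day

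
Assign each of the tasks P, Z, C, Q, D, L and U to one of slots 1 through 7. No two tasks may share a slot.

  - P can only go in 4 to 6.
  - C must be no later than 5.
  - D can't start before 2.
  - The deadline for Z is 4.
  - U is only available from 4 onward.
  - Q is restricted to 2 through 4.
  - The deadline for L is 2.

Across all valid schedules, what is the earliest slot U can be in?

U is available from 4.
U at 4 is achievable: U in 4; Q in 2; L in 1; C in 5; D in 7; Z in 3; P in 6.

4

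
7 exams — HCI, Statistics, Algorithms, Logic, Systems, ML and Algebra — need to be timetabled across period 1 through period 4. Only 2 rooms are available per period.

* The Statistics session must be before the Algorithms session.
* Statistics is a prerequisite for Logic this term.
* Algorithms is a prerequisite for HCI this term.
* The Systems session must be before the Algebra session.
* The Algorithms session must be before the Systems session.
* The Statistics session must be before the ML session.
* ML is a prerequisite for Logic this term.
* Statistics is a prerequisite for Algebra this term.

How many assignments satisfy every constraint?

2

Enumerating: Logic -> period 3; HCI -> period 4; Systems -> period 3; ML -> period 2; Statistics -> period 1; Algorithms -> period 2; Algebra -> period 4 | ML=period 2, HCI=period 3, Logic=period 4, Algorithms=period 2, Systems=period 3, Algebra=period 4, Statistics=period 1.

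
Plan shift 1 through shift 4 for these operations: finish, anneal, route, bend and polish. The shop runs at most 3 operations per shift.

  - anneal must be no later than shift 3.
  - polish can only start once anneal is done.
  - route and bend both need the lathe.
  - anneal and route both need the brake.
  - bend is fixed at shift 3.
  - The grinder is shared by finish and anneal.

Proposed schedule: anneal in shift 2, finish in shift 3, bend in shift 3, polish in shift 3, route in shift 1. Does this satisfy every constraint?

Yes

The shop runs at most 3 operations per shift — holds.
bend is fixed at shift 3 — holds.
anneal must be no later than shift 3 — holds.
polish can only start once anneal is done — holds.
route and bend both need the lathe — holds.
anneal and route both need the brake — holds.
The grinder is shared by finish and anneal — holds.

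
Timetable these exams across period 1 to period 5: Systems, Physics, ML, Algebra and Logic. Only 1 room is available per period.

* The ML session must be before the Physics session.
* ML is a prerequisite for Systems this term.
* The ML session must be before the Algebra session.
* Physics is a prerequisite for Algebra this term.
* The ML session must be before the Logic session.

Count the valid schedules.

12

Splitting on Systems: it can be period 2 (3), period 3 (3), period 4 (3), period 5 (3). Listing each branch's schedules as (Physics, ML, Algebra, Logic) by period number:
Systems=period 2: (3,1,4,5) (3,1,5,4) (4,1,5,3) — 3.
Systems=period 3: (2,1,4,5) (2,1,5,4) (4,1,5,2) — 3.
Systems=period 4: (2,1,3,5) (2,1,5,3) (3,1,5,2) — 3.
Systems=period 5: (2,1,3,4) (2,1,4,3) (3,1,4,2) — 3.
Summing: 3 + 3 + 3 + 3 = 12.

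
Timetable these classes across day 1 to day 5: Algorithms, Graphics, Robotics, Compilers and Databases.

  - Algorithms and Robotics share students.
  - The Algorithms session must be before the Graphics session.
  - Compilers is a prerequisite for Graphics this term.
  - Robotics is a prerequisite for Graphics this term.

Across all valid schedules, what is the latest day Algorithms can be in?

Downstream work caps Algorithms at day 4.
Algorithms at day 4 is achievable: Robotics=day 1, Databases=day 1, Graphics=day 5, Algorithms=day 4, Compilers=day 1.

day 4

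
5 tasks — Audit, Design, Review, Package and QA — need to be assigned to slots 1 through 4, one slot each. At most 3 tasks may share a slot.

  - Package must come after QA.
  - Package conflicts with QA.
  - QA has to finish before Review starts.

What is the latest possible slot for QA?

3

Downstream work caps QA at 3.
QA at 3 is achievable: Package -> 4, Review -> 4, Audit -> 1, Design -> 1, QA -> 3.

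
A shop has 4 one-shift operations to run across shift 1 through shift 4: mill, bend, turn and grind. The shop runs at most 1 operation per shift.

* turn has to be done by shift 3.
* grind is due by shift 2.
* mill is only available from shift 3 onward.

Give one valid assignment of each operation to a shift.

turn in shift 2, bend in shift 4, mill in shift 3, grind in shift 1

Checking: mill=shift 3 in [shift 3,shift 4]; grind=shift 1 in [shift 1,shift 2]; turn=shift 2 in [shift 1,shift 3]; max 1 per shift (cap 1).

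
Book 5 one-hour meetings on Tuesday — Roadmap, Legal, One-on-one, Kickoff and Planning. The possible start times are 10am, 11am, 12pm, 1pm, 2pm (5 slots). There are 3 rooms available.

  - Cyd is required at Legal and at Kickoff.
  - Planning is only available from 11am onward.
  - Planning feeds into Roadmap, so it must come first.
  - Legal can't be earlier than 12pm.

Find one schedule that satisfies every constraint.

Planning in 11am, Kickoff in 10am, Roadmap in 12pm, One-on-one in 10am, Legal in 12pm

Checking: Planning(11am) before Roadmap(12pm); Legal(12pm) != Kickoff(10am); Planning=11am in [11am,2pm]; Legal=12pm in [12pm,2pm]; max 2 per slot (cap 3).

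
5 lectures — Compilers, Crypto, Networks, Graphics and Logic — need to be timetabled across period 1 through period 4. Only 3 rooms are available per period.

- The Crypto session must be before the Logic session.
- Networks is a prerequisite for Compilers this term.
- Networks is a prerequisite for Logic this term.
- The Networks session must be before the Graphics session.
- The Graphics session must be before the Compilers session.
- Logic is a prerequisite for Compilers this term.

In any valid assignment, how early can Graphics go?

Precedence pushes Graphics to at least period 2; downstream work caps Graphics at period 3.
Graphics at period 2 is achievable: Logic in period 2; Networks in period 1; Compilers in period 3; Crypto in period 1; Graphics in period 2.

period 2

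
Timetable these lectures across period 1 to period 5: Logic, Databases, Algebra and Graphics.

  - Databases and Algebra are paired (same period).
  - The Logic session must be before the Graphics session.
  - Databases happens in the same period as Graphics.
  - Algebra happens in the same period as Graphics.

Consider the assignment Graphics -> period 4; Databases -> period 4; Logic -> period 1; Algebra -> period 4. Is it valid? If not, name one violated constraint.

Yes

Databases and Algebra are paired (same period) — holds.
Databases happens in the same period as Graphics — holds.
Algebra happens in the same period as Graphics — holds.
The Logic session must be before the Graphics session — holds.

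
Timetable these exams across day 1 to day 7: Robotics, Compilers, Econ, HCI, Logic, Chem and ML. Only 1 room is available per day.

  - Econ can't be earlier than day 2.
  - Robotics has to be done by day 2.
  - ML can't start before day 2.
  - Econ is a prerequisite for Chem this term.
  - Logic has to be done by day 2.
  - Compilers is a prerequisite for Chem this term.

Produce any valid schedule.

ML -> day 4; Chem -> day 6; Compilers -> day 5; Logic -> day 2; Robotics -> day 1; Econ -> day 3; HCI -> day 7

Checking: Compilers(day 5) before Chem(day 6); Econ(day 3) before Chem(day 6); Econ=day 3 in [day 2,day 7]; Robotics=day 1 in [day 1,day 2]; ML=day 4 in [day 2,day 7]; Logic=day 2 in [day 1,day 2]; max 1 per day (cap 1).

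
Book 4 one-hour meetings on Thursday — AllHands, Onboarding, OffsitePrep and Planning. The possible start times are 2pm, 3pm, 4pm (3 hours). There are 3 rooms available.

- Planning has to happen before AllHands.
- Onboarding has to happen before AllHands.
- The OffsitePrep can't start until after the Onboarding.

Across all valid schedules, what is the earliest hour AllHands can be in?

Precedence pushes AllHands to at least 3pm.
AllHands at 3pm is achievable: OffsitePrep -> 3pm; Onboarding -> 2pm; Planning -> 2pm; AllHands -> 3pm.

3pm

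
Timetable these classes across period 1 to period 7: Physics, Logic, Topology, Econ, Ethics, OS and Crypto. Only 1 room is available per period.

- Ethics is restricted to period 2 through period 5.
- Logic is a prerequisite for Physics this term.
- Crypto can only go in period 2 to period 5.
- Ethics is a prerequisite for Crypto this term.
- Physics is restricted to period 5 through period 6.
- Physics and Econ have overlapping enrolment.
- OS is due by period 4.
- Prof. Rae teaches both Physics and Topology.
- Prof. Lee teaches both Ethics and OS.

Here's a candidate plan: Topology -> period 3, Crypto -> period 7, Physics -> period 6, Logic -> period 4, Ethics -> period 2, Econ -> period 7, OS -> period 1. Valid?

No. Crypto can only go in period 2 to period 5 is not satisfied.

OS is due by period 4 — holds.
Logic is a prerequisite for Physics this term — holds.
Prof. Rae teaches both Physics and Topology — holds.
Prof. Lee teaches both Ethics and OS — holds.
Ethics is restricted to period 2 through period 5 — holds.
Physics is restricted to period 5 through period 6 — holds.
Crypto can only go in period 2 to period 5 — violated.
Only 1 room is available per period — violated.
Physics and Econ have overlapping enrolment — holds.
Ethics is a prerequisite for Crypto this term — holds.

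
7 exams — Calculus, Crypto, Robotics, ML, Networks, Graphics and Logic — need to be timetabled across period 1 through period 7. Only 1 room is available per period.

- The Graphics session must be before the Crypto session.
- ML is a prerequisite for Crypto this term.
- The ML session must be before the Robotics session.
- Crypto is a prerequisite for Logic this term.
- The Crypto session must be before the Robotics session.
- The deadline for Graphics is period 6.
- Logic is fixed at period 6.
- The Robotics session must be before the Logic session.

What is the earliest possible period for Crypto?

Precedence pushes Crypto to at least period 2; downstream work caps Crypto at period 4.
Crypto at period 3 is achievable: Crypto=period 3; Robotics=period 4; Graphics=period 1; Logic=period 6; Calculus=period 5; Networks=period 7; ML=period 2.
Nothing earlier works — the capacity limit rule out every period before period 3.

period 3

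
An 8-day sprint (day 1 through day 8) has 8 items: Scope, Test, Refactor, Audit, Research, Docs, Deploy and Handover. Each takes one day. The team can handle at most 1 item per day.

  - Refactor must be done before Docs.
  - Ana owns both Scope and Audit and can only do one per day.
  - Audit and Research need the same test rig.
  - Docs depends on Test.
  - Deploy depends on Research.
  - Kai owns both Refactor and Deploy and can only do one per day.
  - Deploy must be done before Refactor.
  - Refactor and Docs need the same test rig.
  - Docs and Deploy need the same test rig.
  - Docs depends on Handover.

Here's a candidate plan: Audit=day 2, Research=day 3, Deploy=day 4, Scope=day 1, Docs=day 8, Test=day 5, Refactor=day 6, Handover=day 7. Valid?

Deploy must be done before Refactor — holds.
Ana owns both Scope and Audit and can only do one per day — holds.
Deploy depends on Research — holds.
Docs depends on Test — holds.
The team can handle at most 1 item per day — holds.
Audit and Research need the same test rig — holds.
Docs and Deploy need the same test rig — holds.
Kai owns both Refactor and Deploy and can only do one per day — holds.
Docs depends on Handover — holds.
Refactor and Docs need the same test rig — holds.
Refactor must be done before Docs — holds.

Yes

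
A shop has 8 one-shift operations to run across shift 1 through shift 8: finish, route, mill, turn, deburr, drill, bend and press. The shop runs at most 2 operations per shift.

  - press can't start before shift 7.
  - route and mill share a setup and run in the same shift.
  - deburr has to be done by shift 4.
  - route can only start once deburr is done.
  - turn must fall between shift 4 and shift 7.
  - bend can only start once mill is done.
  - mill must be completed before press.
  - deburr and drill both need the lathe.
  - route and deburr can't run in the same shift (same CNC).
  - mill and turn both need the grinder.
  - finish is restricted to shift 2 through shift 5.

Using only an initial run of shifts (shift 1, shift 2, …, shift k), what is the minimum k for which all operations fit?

The precedence chain requires at least 3 distinct shifts.
With at most 2 per shift and 8 operations, at least 4 shifts are needed.
press can't be placed before shift 7, so the schedule must run through at least shift 7.
7 works (last occupied shift: shift 7): for example turn=shift 4; press=shift 7; bend=shift 4; finish=shift 2; drill=shift 2; mill=shift 3; deburr=shift 1; route=shift 3.

7 shifts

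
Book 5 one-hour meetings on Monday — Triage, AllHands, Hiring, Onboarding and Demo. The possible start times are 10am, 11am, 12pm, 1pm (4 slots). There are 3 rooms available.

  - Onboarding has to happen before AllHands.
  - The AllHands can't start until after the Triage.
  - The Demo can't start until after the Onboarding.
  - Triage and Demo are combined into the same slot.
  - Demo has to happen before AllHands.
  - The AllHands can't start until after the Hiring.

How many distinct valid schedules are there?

11

Splitting on Triage: it can be 11am (5), 12pm (6). Listing each branch's schedules as (AllHands, Hiring, Onboarding, Demo):
Triage=11am: (12pm,10am,10am,11am) (12pm,11am,10am,11am) (1pm,10am,10am,11am) (1pm,11am,10am,11am) (1pm,12pm,10am,11am) — 5.
Triage=12pm: (1pm,10am,10am,12pm) (1pm,10am,11am,12pm) (1pm,11am,10am,12pm) (1pm,11am,11am,12pm) (1pm,12pm,10am,12pm) (1pm,12pm,11am,12pm) — 6.
Summing: 5 + 6 = 11.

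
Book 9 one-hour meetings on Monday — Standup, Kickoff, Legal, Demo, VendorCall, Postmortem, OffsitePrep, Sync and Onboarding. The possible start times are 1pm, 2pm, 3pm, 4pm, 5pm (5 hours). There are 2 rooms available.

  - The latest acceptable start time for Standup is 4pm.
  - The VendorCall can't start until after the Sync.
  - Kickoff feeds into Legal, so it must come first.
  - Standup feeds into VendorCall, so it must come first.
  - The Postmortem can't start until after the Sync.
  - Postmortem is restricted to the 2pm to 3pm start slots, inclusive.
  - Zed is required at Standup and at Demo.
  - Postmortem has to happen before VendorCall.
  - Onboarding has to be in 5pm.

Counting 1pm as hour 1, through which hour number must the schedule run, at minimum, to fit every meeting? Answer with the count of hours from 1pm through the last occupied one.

The precedence chain requires at least 3 distinct hours.
With at most 2 per hour and 9 meetings, at least 5 hours are needed.
Onboarding can't be placed before 5pm — that is hour 5 counting from 1pm — so the schedule must run through at least 5 hours.
5 works (last occupied hour: 5pm): for example Demo -> 4pm; Postmortem -> 2pm; Standup -> 1pm; Kickoff -> 2pm; Onboarding -> 5pm; VendorCall -> 3pm; Sync -> 1pm; Legal -> 3pm; OffsitePrep -> 4pm.

5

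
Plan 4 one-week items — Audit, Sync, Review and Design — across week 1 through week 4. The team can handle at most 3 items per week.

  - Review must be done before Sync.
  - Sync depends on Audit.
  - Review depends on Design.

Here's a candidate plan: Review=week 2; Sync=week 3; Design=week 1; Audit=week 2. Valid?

Sync depends on Audit — holds.
The team can handle at most 3 items per week — holds.
Review must be done before Sync — holds.
Review depends on Design — holds.

Yes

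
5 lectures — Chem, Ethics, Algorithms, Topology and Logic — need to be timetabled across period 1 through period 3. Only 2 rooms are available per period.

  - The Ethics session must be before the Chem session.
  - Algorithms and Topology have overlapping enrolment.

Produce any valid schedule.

Algorithms in period 1, Chem in period 2, Logic in period 3, Topology in period 2, Ethics in period 1

Checking: Ethics(period 1) before Chem(period 2); Algorithms(period 1) != Topology(period 2); max 2 per period (cap 2).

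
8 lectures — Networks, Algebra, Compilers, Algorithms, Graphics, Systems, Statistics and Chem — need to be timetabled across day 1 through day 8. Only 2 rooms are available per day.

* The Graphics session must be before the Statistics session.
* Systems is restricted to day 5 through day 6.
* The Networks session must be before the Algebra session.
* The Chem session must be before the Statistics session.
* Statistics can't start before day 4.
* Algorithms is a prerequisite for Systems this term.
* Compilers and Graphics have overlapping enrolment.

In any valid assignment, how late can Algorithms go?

day 5

Downstream work caps Algorithms at day 5.
Algorithms at day 5 is achievable: Systems=day 6, Networks=day 1, Statistics=day 4, Graphics=day 1, Chem=day 2, Algebra=day 2, Compilers=day 3, Algorithms=day 5.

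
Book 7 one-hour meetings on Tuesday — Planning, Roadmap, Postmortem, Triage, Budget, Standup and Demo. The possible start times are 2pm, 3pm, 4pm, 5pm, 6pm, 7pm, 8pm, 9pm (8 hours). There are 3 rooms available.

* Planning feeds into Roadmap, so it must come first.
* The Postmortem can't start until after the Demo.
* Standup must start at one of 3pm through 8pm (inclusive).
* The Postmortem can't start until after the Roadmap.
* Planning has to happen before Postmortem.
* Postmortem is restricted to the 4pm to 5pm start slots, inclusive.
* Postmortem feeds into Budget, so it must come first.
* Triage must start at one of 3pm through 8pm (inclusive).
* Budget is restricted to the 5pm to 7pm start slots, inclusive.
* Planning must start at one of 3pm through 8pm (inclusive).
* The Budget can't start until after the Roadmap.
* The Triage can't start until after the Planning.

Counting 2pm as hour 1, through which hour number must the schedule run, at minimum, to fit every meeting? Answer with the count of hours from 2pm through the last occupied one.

5

The precedence chain requires at least 4 distinct hours.
With at most 3 per hour and 7 meetings, at least 3 hours are needed.
Propagating the time windows through the other constraints, Budget can't land before 6pm — that is hour 5 counting from 2pm — so the schedule must run through at least 5 hours.
5 works (last occupied hour: 6pm): for example Triage=4pm; Postmortem=5pm; Budget=6pm; Standup=3pm; Roadmap=4pm; Planning=3pm; Demo=2pm.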